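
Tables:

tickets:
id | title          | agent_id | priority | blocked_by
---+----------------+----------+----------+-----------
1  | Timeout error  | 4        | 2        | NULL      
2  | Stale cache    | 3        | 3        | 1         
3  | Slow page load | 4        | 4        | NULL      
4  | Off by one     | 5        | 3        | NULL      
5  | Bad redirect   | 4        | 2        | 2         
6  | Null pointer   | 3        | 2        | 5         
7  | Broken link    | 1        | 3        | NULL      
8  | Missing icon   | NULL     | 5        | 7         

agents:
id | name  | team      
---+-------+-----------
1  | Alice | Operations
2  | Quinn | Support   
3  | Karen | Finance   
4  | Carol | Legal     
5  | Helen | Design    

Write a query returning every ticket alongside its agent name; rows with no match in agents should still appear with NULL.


LEFT JOIN keeps every row from tickets (the left table); where agent_id has no match in agents, the agent columns become NULL. Walk through each ticket:
  - ticket 1 (Timeout error): agent_id=4 -> matches Carol
  - ticket 2 (Stale cache): agent_id=3 -> matches Karen
  - ticket 3 (Slow page load): agent_id=4 -> matches Carol
  - ticket 4 (Off by one): agent_id=5 -> matches Helen
  - ticket 5 (Bad redirect): agent_id=4 -> matches Carol
  - ticket 6 (Null pointer): agent_id=3 -> matches Karen
  - ticket 7 (Broken link): agent_id=1 -> matches Alice
  - ticket 8 (Missing icon): agent_id=NULL, no match -> kept with NULL
All 8 rows appear; 1 has NULL agent.

SQL:
SELECT a.title, b.name AS agent
FROM tickets a
LEFT JOIN agents b ON a.agent_id = b.id

Result:
title          | agent
---------------+------
Timeout error  | Carol
Stale cache    | Karen
Slow page load | Carol
Off by one     | Helen
Bad redirect   | Carol
Null pointer   | Karen
Broken link    | Alice
Missing icon   | NULL 


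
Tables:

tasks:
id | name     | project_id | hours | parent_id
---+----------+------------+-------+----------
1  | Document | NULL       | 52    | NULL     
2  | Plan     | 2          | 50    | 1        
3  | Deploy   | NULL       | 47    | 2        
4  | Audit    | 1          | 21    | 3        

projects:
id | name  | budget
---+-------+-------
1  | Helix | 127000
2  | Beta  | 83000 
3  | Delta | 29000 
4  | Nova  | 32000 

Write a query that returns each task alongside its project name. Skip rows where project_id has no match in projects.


INNER JOIN keeps only tasks rows whose project_id matches an id in projects. Walk through each task:
  - task 1 (Document): project_id=NULL, no match -> dropped
  - task 2 (Plan): project_id=2 -> matches Beta
  - task 3 (Deploy): project_id=NULL, no match -> dropped
  - task 4 (Audit): project_id=1 -> matches Helix
So 2 of 4 rows are dropped.

SQL:
SELECT a.name, b.name AS project
FROM tasks a
INNER JOIN projects b ON a.project_id = b.id

Result:
name  | project
------+--------
Plan  | Beta   
Audit | Helix  


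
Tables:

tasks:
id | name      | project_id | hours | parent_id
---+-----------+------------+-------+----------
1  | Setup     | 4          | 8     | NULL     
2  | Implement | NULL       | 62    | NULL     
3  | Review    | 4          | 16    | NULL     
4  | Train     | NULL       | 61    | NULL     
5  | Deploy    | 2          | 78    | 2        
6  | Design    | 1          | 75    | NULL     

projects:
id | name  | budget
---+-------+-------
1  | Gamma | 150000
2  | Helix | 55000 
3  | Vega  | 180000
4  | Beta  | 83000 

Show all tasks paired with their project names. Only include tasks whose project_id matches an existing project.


INNER JOIN keeps only tasks rows whose project_id matches an id in projects. Walk through each task:
  - task 1 (Setup): project_id=4 -> matches Beta
  - task 2 (Implement): project_id=NULL, no match -> dropped
  - task 3 (Review): project_id=4 -> matches Beta
  - task 4 (Train): project_id=NULL, no match -> dropped
  - task 5 (Deploy): project_id=2 -> matches Helix
  - task 6 (Design): project_id=1 -> matches Gamma
So 2 of 6 rows are dropped.

SQL:
SELECT a.name, b.name AS project
FROM tasks a
INNER JOIN projects b ON a.project_id = b.id

Result:
name   | project
-------+--------
Setup  | Beta   
Review | Beta   
Deploy | Helix  
Design | Gamma  


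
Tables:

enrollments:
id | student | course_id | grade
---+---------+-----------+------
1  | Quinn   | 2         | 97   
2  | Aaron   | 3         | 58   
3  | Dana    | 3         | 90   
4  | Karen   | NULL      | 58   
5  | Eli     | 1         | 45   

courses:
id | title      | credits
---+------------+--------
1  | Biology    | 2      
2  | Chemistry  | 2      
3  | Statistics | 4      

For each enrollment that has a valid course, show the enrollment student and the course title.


INNER JOIN keeps only enrollments rows whose course_id matches an id in courses. Walk through each enrollment:
  - enrollment 1 (Quinn): course_id=2 -> matches Chemistry
  - enrollment 2 (Aaron): course_id=3 -> matches Statistics
  - enrollment 3 (Dana): course_id=3 -> matches Statistics
  - enrollment 4 (Karen): course_id=NULL, no match -> dropped
  - enrollment 5 (Eli): course_id=1 -> matches Biology
So 1 of 5 rows is dropped.

SQL:
SELECT a.student, b.title AS course
FROM enrollments a
INNER JOIN courses b ON a.course_id = b.id

Result:
student | course    
--------+-----------
Quinn   | Chemistry 
Aaron   | Statistics
Dana    | Statistics
Eli     | Biology   


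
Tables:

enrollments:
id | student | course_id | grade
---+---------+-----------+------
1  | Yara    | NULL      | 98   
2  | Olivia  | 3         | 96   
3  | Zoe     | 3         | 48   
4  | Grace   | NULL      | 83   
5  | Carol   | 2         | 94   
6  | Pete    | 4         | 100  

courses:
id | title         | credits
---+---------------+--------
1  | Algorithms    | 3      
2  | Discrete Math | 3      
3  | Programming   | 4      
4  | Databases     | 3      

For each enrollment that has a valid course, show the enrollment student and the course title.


INNER JOIN keeps only enrollments rows whose course_id matches an id in courses. Walk through each enrollment:
  - enrollment 1 (Yara): course_id=NULL, no match -> dropped
  - enrollment 2 (Olivia): course_id=3 -> matches Programming
  - enrollment 3 (Zoe): course_id=3 -> matches Programming
  - enrollment 4 (Grace): course_id=NULL, no match -> dropped
  - enrollment 5 (Carol): course_id=2 -> matches Discrete Math
  - enrollment 6 (Pete): course_id=4 -> matches Databases
So 2 of 6 rows are dropped.

SQL:
SELECT a.student, b.title AS course
FROM enrollments a
INNER JOIN courses b ON a.course_id = b.id

Result:
student | course       
--------+--------------
Olivia  | Programming  
Zoe     | Programming  
Carol   | Discrete Math
Pete    | Databases    


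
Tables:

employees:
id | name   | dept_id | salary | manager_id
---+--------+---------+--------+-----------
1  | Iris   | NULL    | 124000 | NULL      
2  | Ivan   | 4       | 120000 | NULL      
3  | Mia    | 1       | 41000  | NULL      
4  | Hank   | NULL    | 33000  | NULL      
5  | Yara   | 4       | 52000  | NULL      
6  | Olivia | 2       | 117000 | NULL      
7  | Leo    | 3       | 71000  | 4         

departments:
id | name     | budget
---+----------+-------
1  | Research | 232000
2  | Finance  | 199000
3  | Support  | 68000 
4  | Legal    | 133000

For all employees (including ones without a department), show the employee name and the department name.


LEFT JOIN keeps every row from employees (the left table); where dept_id has no match in departments, the department columns become NULL. Walk through each employee:
  - employee 1 (Iris): dept_id=NULL, no match -> kept with NULL
  - employee 2 (Ivan): dept_id=4 -> matches Legal
  - employee 3 (Mia): dept_id=1 -> matches Research
  - employee 4 (Hank): dept_id=NULL, no match -> kept with NULL
  - employee 5 (Yara): dept_id=4 -> matches Legal
  - employee 6 (Olivia): dept_id=2 -> matches Finance
  - employee 7 (Leo): dept_id=3 -> matches Support
All 7 rows appear; 2 have NULL department.

SQL:
SELECT a.name, b.name AS department
FROM employees a
LEFT JOIN departments b ON a.dept_id = b.id

Result:
name   | department
-------+-----------
Iris   | NULL      
Ivan   | Legal     
Mia    | Research  
Hank   | NULL      
Yara   | Legal     
Olivia | Finance   
Leo    | Support   


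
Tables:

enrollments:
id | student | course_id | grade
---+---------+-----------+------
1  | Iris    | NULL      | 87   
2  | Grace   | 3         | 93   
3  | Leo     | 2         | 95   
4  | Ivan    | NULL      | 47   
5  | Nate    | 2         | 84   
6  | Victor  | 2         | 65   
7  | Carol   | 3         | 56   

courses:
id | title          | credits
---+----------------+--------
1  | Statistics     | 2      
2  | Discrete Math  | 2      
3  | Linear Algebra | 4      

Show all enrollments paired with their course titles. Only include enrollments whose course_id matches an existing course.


INNER JOIN keeps only enrollments rows whose course_id matches an id in courses. Walk through each enrollment:
  - enrollment 1 (Iris): course_id=NULL, no match -> dropped
  - enrollment 2 (Grace): course_id=3 -> matches Linear Algebra
  - enrollment 3 (Leo): course_id=2 -> matches Discrete Math
  - enrollment 4 (Ivan): course_id=NULL, no match -> dropped
  - enrollment 5 (Nate): course_id=2 -> matches Discrete Math
  - enrollment 6 (Victor): course_id=2 -> matches Discrete Math
  - enrollment 7 (Carol): course_id=3 -> matches Linear Algebra
So 2 of 7 rows are dropped.

SQL:
SELECT a.student, b.title AS course
FROM enrollments a
INNER JOIN courses b ON a.course_id = b.id

Result:
student | course        
--------+---------------
Grace   | Linear Algebra
Leo     | Discrete Math 
Nate    | Discrete Math 
Victor  | Discrete Math 
Carol   | Linear Algebra


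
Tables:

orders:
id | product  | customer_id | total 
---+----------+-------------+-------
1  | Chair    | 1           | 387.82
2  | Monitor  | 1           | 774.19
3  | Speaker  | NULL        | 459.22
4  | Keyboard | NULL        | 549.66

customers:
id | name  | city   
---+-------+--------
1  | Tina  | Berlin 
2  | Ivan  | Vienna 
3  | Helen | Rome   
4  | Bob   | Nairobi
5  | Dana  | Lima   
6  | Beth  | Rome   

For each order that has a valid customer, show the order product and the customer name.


INNER JOIN keeps only orders rows whose customer_id matches an id in customers. Walk through each order:
  - order 1 (Chair): customer_id=1 -> matches Tina
  - order 2 (Monitor): customer_id=1 -> matches Tina
  - order 3 (Speaker): customer_id=NULL, no match -> dropped
  - order 4 (Keyboard): customer_id=NULL, no match -> dropped
So 2 of 4 rows are dropped.

SQL:
SELECT a.product, b.name AS customer
FROM orders a
INNER JOIN customers b ON a.customer_id = b.id

Result:
product | customer
--------+---------
Chair   | Tina    
Monitor | Tina    


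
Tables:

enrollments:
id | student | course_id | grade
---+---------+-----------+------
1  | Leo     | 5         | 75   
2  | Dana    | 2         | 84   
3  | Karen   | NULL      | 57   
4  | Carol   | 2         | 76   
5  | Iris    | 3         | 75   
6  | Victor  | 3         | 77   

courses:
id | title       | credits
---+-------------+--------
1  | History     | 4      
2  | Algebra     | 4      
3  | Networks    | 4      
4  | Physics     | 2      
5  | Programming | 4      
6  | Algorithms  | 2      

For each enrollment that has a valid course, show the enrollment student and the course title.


INNER JOIN keeps only enrollments rows whose course_id matches an id in courses. Walk through each enrollment:
  - enrollment 1 (Leo): course_id=5 -> matches Programming
  - enrollment 2 (Dana): course_id=2 -> matches Algebra
  - enrollment 3 (Karen): course_id=NULL, no match -> dropped
  - enrollment 4 (Carol): course_id=2 -> matches Algebra
  - enrollment 5 (Iris): course_id=3 -> matches Networks
  - enrollment 6 (Victor): course_id=3 -> matches Networks
So 1 of 6 rows is dropped.

SQL:
SELECT a.student, b.title AS course
FROM enrollments a
INNER JOIN courses b ON a.course_id = b.id

Result:
student | course     
--------+------------
Leo     | Programming
Dana    | Algebra    
Carol   | Algebra    
Iris    | Networks   
Victor  | Networks   


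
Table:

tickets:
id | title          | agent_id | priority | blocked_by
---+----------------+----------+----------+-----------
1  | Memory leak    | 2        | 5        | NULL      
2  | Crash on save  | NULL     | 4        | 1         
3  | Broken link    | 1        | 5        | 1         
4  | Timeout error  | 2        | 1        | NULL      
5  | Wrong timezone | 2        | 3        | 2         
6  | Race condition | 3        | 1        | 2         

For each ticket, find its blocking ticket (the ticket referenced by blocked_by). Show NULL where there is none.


This is a self-join: tickets is joined to a second copy of itself, matching each row's blocked_by to another row's id. Use LEFT JOIN so rows with blocked_by=NULL are kept.
  - ticket 1 (Memory leak): blocked_by=NULL -> NULL
  - ticket 2 (Crash on save): blocked_by=1 -> Memory leak
  - ticket 3 (Broken link): blocked_by=1 -> Memory leak
  - ticket 4 (Timeout error): blocked_by=NULL -> NULL
  - ticket 5 (Wrong timezone): blocked_by=2 -> Crash on save
  - ticket 6 (Race condition): blocked_by=2 -> Crash on save

SQL:
SELECT a.title AS item, b.title AS blocked_by
FROM tickets a
LEFT JOIN tickets b ON a.blocked_by = b.id

Result:
item           | blocked_by   
---------------+--------------
Memory leak    | NULL         
Crash on save  | Memory leak  
Broken link    | Memory leak  
Timeout error  | NULL         
Wrong timezone | Crash on save
Race condition | Crash on save


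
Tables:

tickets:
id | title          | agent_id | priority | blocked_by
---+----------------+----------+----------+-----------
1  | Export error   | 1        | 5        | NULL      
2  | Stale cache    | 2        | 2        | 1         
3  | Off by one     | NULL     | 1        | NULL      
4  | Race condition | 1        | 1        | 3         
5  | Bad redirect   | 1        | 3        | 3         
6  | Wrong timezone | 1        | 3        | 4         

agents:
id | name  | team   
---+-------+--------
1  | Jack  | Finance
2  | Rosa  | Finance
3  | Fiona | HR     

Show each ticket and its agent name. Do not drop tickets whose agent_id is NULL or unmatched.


LEFT JOIN keeps every row from tickets (the left table); where agent_id has no match in agents, the agent columns become NULL. Walk through each ticket:
  - ticket 1 (Export error): agent_id=1 -> matches Jack
  - ticket 2 (Stale cache): agent_id=2 -> matches Rosa
  - ticket 3 (Off by one): agent_id=NULL, no match -> kept with NULL
  - ticket 4 (Race condition): agent_id=1 -> matches Jack
  - ticket 5 (Bad redirect): agent_id=1 -> matches Jack
  - ticket 6 (Wrong timezone): agent_id=1 -> matches Jack
All 6 rows appear; 1 has NULL agent.

SQL:
SELECT a.title, b.name AS agent
FROM tickets a
LEFT JOIN agents b ON a.agent_id = b.id

Result:
title          | agent
---------------+------
Export error   | Jack 
Stale cache    | Rosa 
Off by one     | NULL 
Race condition | Jack 
Bad redirect   | Jack 
Wrong timezone | Jack 


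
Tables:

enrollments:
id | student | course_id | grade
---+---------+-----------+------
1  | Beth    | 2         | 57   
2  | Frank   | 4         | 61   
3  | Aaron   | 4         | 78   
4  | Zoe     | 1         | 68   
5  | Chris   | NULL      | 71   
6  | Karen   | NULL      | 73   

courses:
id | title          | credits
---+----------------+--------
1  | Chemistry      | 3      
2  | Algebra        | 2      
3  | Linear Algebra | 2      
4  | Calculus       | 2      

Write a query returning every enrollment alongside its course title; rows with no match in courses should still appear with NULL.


LEFT JOIN keeps every row from enrollments (the left table); where course_id has no match in courses, the course columns become NULL. Walk through each enrollment:
  - enrollment 1 (Beth): course_id=2 -> matches Algebra
  - enrollment 2 (Frank): course_id=4 -> matches Calculus
  - enrollment 3 (Aaron): course_id=4 -> matches Calculus
  - enrollment 4 (Zoe): course_id=1 -> matches Chemistry
  - enrollment 5 (Chris): course_id=NULL, no match -> kept with NULL
  - enrollment 6 (Karen): course_id=NULL, no match -> kept with NULL
All 6 rows appear; 2 have NULL course.

SQL:
SELECT a.student, b.title AS course
FROM enrollments a
LEFT JOIN courses b ON a.course_id = b.id

Result:
student | course   
--------+----------
Beth    | Algebra  
Frank   | Calculus 
Aaron   | Calculus 
Zoe     | Chemistry
Chris   | NULL     
Karen   | NULL     


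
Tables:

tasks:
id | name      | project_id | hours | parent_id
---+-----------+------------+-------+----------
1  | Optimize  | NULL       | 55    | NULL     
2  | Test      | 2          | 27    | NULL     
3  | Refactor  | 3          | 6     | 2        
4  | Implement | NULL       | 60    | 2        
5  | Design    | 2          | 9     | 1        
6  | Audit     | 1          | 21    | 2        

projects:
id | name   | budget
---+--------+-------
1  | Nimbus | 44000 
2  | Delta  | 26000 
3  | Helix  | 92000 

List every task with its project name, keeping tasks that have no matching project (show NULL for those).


LEFT JOIN keeps every row from tasks (the left table); where project_id has no match in projects, the project columns become NULL. Walk through each task:
  - task 1 (Optimize): project_id=NULL, no match -> kept with NULL
  - task 2 (Test): project_id=2 -> matches Delta
  - task 3 (Refactor): project_id=3 -> matches Helix
  - task 4 (Implement): project_id=NULL, no match -> kept with NULL
  - task 5 (Design): project_id=2 -> matches Delta
  - task 6 (Audit): project_id=1 -> matches Nimbus
All 6 rows appear; 2 have NULL project.

SQL:
SELECT a.name, b.name AS project
FROM tasks a
LEFT JOIN projects b ON a.project_id = b.id

Result:
name      | project
----------+--------
Optimize  | NULL   
Test      | Delta  
Refactor  | Helix  
Implement | NULL   
Design    | Delta  
Audit     | Nimbus 


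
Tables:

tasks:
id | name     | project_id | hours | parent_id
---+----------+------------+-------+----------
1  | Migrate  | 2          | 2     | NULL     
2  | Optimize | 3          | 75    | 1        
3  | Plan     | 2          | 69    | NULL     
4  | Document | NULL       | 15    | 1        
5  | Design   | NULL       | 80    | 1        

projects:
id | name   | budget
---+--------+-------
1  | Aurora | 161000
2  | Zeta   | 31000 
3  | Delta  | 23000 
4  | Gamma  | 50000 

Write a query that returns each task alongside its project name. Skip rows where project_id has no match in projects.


INNER JOIN keeps only tasks rows whose project_id matches an id in projects. Walk through each task:
  - task 1 (Migrate): project_id=2 -> matches Zeta
  - task 2 (Optimize): project_id=3 -> matches Delta
  - task 3 (Plan): project_id=2 -> matches Zeta
  - task 4 (Document): project_id=NULL, no match -> dropped
  - task 5 (Design): project_id=NULL, no match -> dropped
So 2 of 5 rows are dropped.

SQL:
SELECT a.name, b.name AS project
FROM tasks a
INNER JOIN projects b ON a.project_id = b.id

Result:
name     | project
---------+--------
Migrate  | Zeta   
Optimize | Delta  
Plan     | Zeta   


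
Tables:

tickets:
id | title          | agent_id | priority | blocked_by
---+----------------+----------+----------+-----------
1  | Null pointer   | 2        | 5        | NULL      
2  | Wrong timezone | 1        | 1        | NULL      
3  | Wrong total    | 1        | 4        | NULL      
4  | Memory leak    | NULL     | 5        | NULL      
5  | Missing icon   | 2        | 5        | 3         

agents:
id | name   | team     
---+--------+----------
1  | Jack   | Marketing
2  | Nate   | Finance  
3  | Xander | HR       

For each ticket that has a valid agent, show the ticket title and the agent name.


INNER JOIN keeps only tickets rows whose agent_id matches an id in agents. Walk through each ticket:
  - ticket 1 (Null pointer): agent_id=2 -> matches Nate
  - ticket 2 (Wrong timezone): agent_id=1 -> matches Jack
  - ticket 3 (Wrong total): agent_id=1 -> matches Jack
  - ticket 4 (Memory leak): agent_id=NULL, no match -> dropped
  - ticket 5 (Missing icon): agent_id=2 -> matches Nate
So 1 of 5 rows is dropped.

SQL:
SELECT a.title, b.name AS agent
FROM tickets a
INNER JOIN agents b ON a.agent_id = b.id

Result:
title          | agent
---------------+------
Null pointer   | Nate 
Wrong timezone | Jack 
Wrong total    | Jack 
Missing icon   | Nate 


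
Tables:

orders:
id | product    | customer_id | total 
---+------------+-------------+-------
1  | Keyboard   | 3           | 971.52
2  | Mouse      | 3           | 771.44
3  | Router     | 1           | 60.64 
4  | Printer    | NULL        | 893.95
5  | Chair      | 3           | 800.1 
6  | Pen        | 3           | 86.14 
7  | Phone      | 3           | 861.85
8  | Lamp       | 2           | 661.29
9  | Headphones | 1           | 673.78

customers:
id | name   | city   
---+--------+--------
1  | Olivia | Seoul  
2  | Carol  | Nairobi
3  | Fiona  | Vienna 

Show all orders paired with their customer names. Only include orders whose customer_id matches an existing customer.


INNER JOIN keeps only orders rows whose customer_id matches an id in customers. Walk through each order:
  - order 1 (Keyboard): customer_id=3 -> matches Fiona
  - order 2 (Mouse): customer_id=3 -> matches Fiona
  - order 3 (Router): customer_id=1 -> matches Olivia
  - order 4 (Printer): customer_id=NULL, no match -> dropped
  - order 5 (Chair): customer_id=3 -> matches Fiona
  - order 6 (Pen): customer_id=3 -> matches Fiona
  - order 7 (Phone): customer_id=3 -> matches Fiona
  - order 8 (Lamp): customer_id=2 -> matches Carol
  - order 9 (Headphones): customer_id=1 -> matches Olivia
So 1 of 9 rows is dropped.

SQL:
SELECT a.product, b.name AS customer
FROM orders a
INNER JOIN customers b ON a.customer_id = b.id

Result:
product    | customer
-----------+---------
Keyboard   | Fiona   
Mouse      | Fiona   
Router     | Olivia  
Chair      | Fiona   
Pen        | Fiona   
Phone      | Fiona   
Lamp       | Carol   
Headphones | Olivia  


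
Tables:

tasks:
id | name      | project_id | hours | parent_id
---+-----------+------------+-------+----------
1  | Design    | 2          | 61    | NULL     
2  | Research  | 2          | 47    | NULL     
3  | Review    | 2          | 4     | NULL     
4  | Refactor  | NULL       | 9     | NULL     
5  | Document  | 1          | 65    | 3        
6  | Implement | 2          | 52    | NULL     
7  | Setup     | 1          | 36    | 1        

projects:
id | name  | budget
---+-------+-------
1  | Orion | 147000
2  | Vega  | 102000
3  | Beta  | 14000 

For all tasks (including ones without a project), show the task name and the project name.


LEFT JOIN keeps every row from tasks (the left table); where project_id has no match in projects, the project columns become NULL. Walk through each task:
  - task 1 (Design): project_id=2 -> matches Vega
  - task 2 (Research): project_id=2 -> matches Vega
  - task 3 (Review): project_id=2 -> matches Vega
  - task 4 (Refactor): project_id=NULL, no match -> kept with NULL
  - task 5 (Document): project_id=1 -> matches Orion
  - task 6 (Implement): project_id=2 -> matches Vega
  - task 7 (Setup): project_id=1 -> matches Orion
All 7 rows appear; 1 has NULL project.

SQL:
SELECT a.name, b.name AS project
FROM tasks a
LEFT JOIN projects b ON a.project_id = b.id

Result:
name      | project
----------+--------
Design    | Vega   
Research  | Vega   
Review    | Vega   
Refactor  | NULL   
Document  | Orion  
Implement | Vega   
Setup     | Orion  


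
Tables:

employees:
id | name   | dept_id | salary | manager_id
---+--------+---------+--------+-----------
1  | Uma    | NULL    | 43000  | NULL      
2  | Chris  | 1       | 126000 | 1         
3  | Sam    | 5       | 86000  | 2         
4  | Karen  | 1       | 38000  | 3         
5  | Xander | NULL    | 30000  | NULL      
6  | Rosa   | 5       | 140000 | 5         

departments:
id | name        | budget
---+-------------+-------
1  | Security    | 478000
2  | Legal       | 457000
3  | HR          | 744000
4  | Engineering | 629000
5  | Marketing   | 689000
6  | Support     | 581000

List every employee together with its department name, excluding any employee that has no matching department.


INNER JOIN keeps only employees rows whose dept_id matches an id in departments. Walk through each employee:
  - employee 1 (Uma): dept_id=NULL, no match -> dropped
  - employee 2 (Chris): dept_id=1 -> matches Security
  - employee 3 (Sam): dept_id=5 -> matches Marketing
  - employee 4 (Karen): dept_id=1 -> matches Security
  - employee 5 (Xander): dept_id=NULL, no match -> dropped
  - employee 6 (Rosa): dept_id=5 -> matches Marketing
So 2 of 6 rows are dropped.

SQL:
SELECT a.name, b.name AS department
FROM employees a
INNER JOIN departments b ON a.dept_id = b.id

Result:
name  | department
------+-----------
Chris | Security  
Sam   | Marketing 
Karen | Security  
Rosa  | Marketing 


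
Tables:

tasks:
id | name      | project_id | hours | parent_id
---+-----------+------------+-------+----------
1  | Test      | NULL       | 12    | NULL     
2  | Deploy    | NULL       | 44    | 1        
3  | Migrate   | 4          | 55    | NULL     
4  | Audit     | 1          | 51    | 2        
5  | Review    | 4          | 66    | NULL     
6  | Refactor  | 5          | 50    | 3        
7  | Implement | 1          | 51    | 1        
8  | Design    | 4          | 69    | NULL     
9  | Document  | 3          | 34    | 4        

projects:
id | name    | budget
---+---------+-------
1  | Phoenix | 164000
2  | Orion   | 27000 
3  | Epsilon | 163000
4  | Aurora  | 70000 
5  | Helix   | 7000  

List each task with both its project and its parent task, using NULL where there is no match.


Two LEFT JOINs from the same base table tasks: one to projects via project_id, one to tasks itself via parent_id. Both are LEFT so every task is preserved.
Match against projects:
  - task 1 (Test): project_id=NULL, no match -> kept with NULL
  - task 2 (Deploy): project_id=NULL, no match -> kept with NULL
  - task 3 (Migrate): project_id=4 -> matches Aurora
  - task 4 (Audit): project_id=1 -> matches Phoenix
  - task 5 (Review): project_id=4 -> matches Aurora
  - task 6 (Refactor): project_id=5 -> matches Helix
  - task 7 (Implement): project_id=1 -> matches Phoenix
  - task 8 (Design): project_id=4 -> matches Aurora
  - task 9 (Document): project_id=3 -> matches Epsilon
Match against tasks (self):
  - task 1 (Test): parent_id=NULL -> NULL
  - task 2 (Deploy): parent_id=1 -> Test
  - task 3 (Migrate): parent_id=NULL -> NULL
  - task 4 (Audit): parent_id=2 -> Deploy
  - task 5 (Review): parent_id=NULL -> NULL
  - task 6 (Refactor): parent_id=3 -> Migrate
  - task 7 (Implement): parent_id=1 -> Test
  - task 8 (Design): parent_id=NULL -> NULL
  - task 9 (Document): parent_id=4 -> Audit

SQL:
SELECT a.name, b.name AS project, c.name AS parent
FROM tasks a
LEFT JOIN projects b ON a.project_id = b.id
LEFT JOIN tasks c ON a.parent_id = c.id

Result:
name      | project | parent 
----------+---------+--------
Test      | NULL    | NULL   
Deploy    | NULL    | Test   
Migrate   | Aurora  | NULL   
Audit     | Phoenix | Deploy 
Review    | Aurora  | NULL   
Refactor  | Helix   | Migrate
Implement | Phoenix | Test   
Design    | Aurora  | NULL   
Document  | Epsilon | Audit  


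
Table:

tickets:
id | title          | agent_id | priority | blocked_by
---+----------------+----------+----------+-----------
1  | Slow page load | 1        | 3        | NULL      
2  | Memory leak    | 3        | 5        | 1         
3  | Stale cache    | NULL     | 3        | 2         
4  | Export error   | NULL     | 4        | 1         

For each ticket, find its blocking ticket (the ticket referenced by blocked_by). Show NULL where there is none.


This is a self-join: tickets is joined to a second copy of itself, matching each row's blocked_by to another row's id. Use LEFT JOIN so rows with blocked_by=NULL are kept.
  - ticket 1 (Slow page load): blocked_by=NULL -> NULL
  - ticket 2 (Memory leak): blocked_by=1 -> Slow page load
  - ticket 3 (Stale cache): blocked_by=2 -> Memory leak
  - ticket 4 (Export error): blocked_by=1 -> Slow page load

SQL:
SELECT a.title AS item, b.title AS blocked_by
FROM tickets a
LEFT JOIN tickets b ON a.blocked_by = b.id

Result:
item           | blocked_by    
---------------+---------------
Slow page load | NULL          
Memory leak    | Slow page load
Stale cache    | Memory leak   
Export error   | Slow page load


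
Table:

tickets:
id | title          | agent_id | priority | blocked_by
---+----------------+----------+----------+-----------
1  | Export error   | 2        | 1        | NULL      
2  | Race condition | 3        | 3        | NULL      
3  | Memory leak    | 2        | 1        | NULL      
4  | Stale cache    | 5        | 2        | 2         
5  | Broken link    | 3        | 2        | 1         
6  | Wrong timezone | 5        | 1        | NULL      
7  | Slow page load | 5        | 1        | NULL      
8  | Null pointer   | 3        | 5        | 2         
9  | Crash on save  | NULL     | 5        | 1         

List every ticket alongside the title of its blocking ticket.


This is a self-join: tickets is joined to a second copy of itself, matching each row's blocked_by to another row's id. Use LEFT JOIN so rows with blocked_by=NULL are kept.
  - ticket 1 (Export error): blocked_by=NULL -> NULL
  - ticket 2 (Race condition): blocked_by=NULL -> NULL
  - ticket 3 (Memory leak): blocked_by=NULL -> NULL
  - ticket 4 (Stale cache): blocked_by=2 -> Race condition
  - ticket 5 (Broken link): blocked_by=1 -> Export error
  - ticket 6 (Wrong timezone): blocked_by=NULL -> NULL
  - ticket 7 (Slow page load): blocked_by=NULL -> NULL
  - ticket 8 (Null pointer): blocked_by=2 -> Race condition
  - ticket 9 (Crash on save): blocked_by=1 -> Export error

SQL:
SELECT a.title AS item, b.title AS blocked_by
FROM tickets a
LEFT JOIN tickets b ON a.blocked_by = b.id

Result:
item           | blocked_by    
---------------+---------------
Export error   | NULL          
Race condition | NULL          
Memory leak    | NULL          
Stale cache    | Race condition
Broken link    | Export error  
Wrong timezone | NULL          
Slow page load | NULL          
Null pointer   | Race condition
Crash on save  | Export error  


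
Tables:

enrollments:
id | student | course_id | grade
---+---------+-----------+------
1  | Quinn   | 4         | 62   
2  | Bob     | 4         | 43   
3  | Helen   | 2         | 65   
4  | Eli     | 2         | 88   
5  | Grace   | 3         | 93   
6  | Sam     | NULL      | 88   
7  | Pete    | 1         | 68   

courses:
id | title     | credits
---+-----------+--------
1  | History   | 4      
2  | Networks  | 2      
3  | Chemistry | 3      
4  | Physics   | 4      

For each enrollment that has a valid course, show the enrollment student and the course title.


INNER JOIN keeps only enrollments rows whose course_id matches an id in courses. Walk through each enrollment:
  - enrollment 1 (Quinn): course_id=4 -> matches Physics
  - enrollment 2 (Bob): course_id=4 -> matches Physics
  - enrollment 3 (Helen): course_id=2 -> matches Networks
  - enrollment 4 (Eli): course_id=2 -> matches Networks
  - enrollment 5 (Grace): course_id=3 -> matches Chemistry
  - enrollment 6 (Sam): course_id=NULL, no match -> dropped
  - enrollment 7 (Pete): course_id=1 -> matches History
So 1 of 7 rows is dropped.

SQL:
SELECT a.student, b.title AS course
FROM enrollments a
INNER JOIN courses b ON a.course_id = b.id

Result:
student | course   
--------+----------
Quinn   | Physics  
Bob     | Physics  
Helen   | Networks 
Eli     | Networks 
Grace   | Chemistry
Pete    | History  


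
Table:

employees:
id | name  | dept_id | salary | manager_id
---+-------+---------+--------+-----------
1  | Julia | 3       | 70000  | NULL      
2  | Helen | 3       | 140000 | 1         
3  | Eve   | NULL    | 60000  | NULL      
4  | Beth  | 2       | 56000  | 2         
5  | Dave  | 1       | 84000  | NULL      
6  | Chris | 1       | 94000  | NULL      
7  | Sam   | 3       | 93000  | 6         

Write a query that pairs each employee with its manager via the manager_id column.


This is a self-join: employees is joined to a second copy of itself, matching each row's manager_id to another row's id. Use LEFT JOIN so rows with manager_id=NULL are kept.
  - employee 1 (Julia): manager_id=NULL -> NULL
  - employee 2 (Helen): manager_id=1 -> Julia
  - employee 3 (Eve): manager_id=NULL -> NULL
  - employee 4 (Beth): manager_id=2 -> Helen
  - employee 5 (Dave): manager_id=NULL -> NULL
  - employee 6 (Chris): manager_id=NULL -> NULL
  - employee 7 (Sam): manager_id=6 -> Chris

SQL:
SELECT a.name AS item, b.name AS manager
FROM employees a
LEFT JOIN employees b ON a.manager_id = b.id

Result:
item  | manager
------+--------
Julia | NULL   
Helen | Julia  
Eve   | NULL   
Beth  | Helen  
Dave  | NULL   
Chris | NULL   
Sam   | Chris  


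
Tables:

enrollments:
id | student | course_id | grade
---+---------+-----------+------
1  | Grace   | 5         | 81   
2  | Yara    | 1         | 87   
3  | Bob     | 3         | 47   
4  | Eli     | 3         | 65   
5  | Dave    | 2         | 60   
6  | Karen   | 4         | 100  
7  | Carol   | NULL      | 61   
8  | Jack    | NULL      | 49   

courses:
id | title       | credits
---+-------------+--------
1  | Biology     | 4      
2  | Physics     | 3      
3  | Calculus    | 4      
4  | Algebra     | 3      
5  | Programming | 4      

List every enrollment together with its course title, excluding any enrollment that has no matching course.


INNER JOIN keeps only enrollments rows whose course_id matches an id in courses. Walk through each enrollment:
  - enrollment 1 (Grace): course_id=5 -> matches Programming
  - enrollment 2 (Yara): course_id=1 -> matches Biology
  - enrollment 3 (Bob): course_id=3 -> matches Calculus
  - enrollment 4 (Eli): course_id=3 -> matches Calculus
  - enrollment 5 (Dave): course_id=2 -> matches Physics
  - enrollment 6 (Karen): course_id=4 -> matches Algebra
  - enrollment 7 (Carol): course_id=NULL, no match -> dropped
  - enrollment 8 (Jack): course_id=NULL, no match -> dropped
So 2 of 8 rows are dropped.

SQL:
SELECT a.student, b.title AS course
FROM enrollments a
INNER JOIN courses b ON a.course_id = b.id

Result:
student | course     
--------+------------
Grace   | Programming
Yara    | Biology    
Bob     | Calculus   
Eli     | Calculus   
Dave    | Physics    
Karen   | Algebra    


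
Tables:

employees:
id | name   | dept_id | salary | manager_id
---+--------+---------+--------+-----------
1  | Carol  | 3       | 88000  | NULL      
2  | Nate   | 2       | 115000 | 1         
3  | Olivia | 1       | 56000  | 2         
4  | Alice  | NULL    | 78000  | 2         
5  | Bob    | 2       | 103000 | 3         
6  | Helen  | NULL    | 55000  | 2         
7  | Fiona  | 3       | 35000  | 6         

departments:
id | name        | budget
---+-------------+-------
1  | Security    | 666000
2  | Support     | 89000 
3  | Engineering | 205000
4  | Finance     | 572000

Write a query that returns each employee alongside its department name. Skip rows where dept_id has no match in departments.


INNER JOIN keeps only employees rows whose dept_id matches an id in departments. Walk through each employee:
  - employee 1 (Carol): dept_id=3 -> matches Engineering
  - employee 2 (Nate): dept_id=2 -> matches Support
  - employee 3 (Olivia): dept_id=1 -> matches Security
  - employee 4 (Alice): dept_id=NULL, no match -> dropped
  - employee 5 (Bob): dept_id=2 -> matches Support
  - employee 6 (Helen): dept_id=NULL, no match -> dropped
  - employee 7 (Fiona): dept_id=3 -> matches Engineering
So 2 of 7 rows are dropped.

SQL:
SELECT a.name, b.name AS department
FROM employees a
INNER JOIN departments b ON a.dept_id = b.id

Result:
name   | department 
-------+------------
Carol  | Engineering
Nate   | Support    
Olivia | Security   
Bob    | Support    
Fiona  | Engineering


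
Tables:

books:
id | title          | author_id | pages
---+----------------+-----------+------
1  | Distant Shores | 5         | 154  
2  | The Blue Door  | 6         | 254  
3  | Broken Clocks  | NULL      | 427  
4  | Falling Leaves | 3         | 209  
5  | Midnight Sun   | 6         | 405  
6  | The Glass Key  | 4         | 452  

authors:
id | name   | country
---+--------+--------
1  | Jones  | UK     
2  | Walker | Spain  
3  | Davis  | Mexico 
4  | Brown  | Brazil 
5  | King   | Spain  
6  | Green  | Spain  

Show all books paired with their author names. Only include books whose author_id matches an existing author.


INNER JOIN keeps only books rows whose author_id matches an id in authors. Walk through each book:
  - book 1 (Distant Shores): author_id=5 -> matches King
  - book 2 (The Blue Door): author_id=6 -> matches Green
  - book 3 (Broken Clocks): author_id=NULL, no match -> dropped
  - book 4 (Falling Leaves): author_id=3 -> matches Davis
  - book 5 (Midnight Sun): author_id=6 -> matches Green
  - book 6 (The Glass Key): author_id=4 -> matches Brown
So 1 of 6 rows is dropped.

SQL:
SELECT a.title, b.name AS author
FROM books a
INNER JOIN authors b ON a.author_id = b.id

Result:
title          | author
---------------+-------
Distant Shores | King  
The Blue Door  | Green 
Falling Leaves | Davis 
Midnight Sun   | Green 
The Glass Key  | Brown 


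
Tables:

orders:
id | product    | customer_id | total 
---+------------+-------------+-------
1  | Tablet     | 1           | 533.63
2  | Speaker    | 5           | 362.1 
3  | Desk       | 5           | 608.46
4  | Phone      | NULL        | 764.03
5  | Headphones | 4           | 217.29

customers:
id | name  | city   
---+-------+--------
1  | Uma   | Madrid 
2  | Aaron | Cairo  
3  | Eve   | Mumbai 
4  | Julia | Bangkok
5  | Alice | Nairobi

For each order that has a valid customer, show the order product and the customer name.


INNER JOIN keeps only orders rows whose customer_id matches an id in customers. Walk through each order:
  - order 1 (Tablet): customer_id=1 -> matches Uma
  - order 2 (Speaker): customer_id=5 -> matches Alice
  - order 3 (Desk): customer_id=5 -> matches Alice
  - order 4 (Phone): customer_id=NULL, no match -> dropped
  - order 5 (Headphones): customer_id=4 -> matches Julia
So 1 of 5 rows is dropped.

SQL:
SELECT a.product, b.name AS customer
FROM orders a
INNER JOIN customers b ON a.customer_id = b.id

Result:
product    | customer
-----------+---------
Tablet     | Uma     
Speaker    | Alice   
Desk       | Alice   
Headphones | Julia   


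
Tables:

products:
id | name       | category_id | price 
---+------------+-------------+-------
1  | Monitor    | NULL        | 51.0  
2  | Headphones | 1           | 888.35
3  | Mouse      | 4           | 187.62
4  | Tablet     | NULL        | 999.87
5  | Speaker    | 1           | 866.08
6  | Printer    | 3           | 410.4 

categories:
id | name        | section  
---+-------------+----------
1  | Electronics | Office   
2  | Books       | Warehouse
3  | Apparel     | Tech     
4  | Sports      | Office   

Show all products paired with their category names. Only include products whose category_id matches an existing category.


INNER JOIN keeps only products rows whose category_id matches an id in categories. Walk through each product:
  - product 1 (Monitor): category_id=NULL, no match -> dropped
  - product 2 (Headphones): category_id=1 -> matches Electronics
  - product 3 (Mouse): category_id=4 -> matches Sports
  - product 4 (Tablet): category_id=NULL, no match -> dropped
  - product 5 (Speaker): category_id=1 -> matches Electronics
  - product 6 (Printer): category_id=3 -> matches Apparel
So 2 of 6 rows are dropped.

SQL:
SELECT a.name, b.name AS category
FROM products a
INNER JOIN categories b ON a.category_id = b.id

Result:
name       | category   
-----------+------------
Headphones | Electronics
Mouse      | Sports     
Speaker    | Electronics
Printer    | Apparel    


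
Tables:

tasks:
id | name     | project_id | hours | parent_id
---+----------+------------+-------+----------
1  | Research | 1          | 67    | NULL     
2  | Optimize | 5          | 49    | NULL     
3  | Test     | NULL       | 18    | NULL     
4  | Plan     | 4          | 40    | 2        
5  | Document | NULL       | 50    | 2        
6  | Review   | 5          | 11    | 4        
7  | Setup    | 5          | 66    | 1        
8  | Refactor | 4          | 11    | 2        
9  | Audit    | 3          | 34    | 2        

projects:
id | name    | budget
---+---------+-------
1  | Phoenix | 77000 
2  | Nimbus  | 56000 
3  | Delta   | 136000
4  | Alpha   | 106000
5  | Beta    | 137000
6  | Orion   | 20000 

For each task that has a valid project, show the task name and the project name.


INNER JOIN keeps only tasks rows whose project_id matches an id in projects. Walk through each task:
  - task 1 (Research): project_id=1 -> matches Phoenix
  - task 2 (Optimize): project_id=5 -> matches Beta
  - task 3 (Test): project_id=NULL, no match -> dropped
  - task 4 (Plan): project_id=4 -> matches Alpha
  - task 5 (Document): project_id=NULL, no match -> dropped
  - task 6 (Review): project_id=5 -> matches Beta
  - task 7 (Setup): project_id=5 -> matches Beta
  - task 8 (Refactor): project_id=4 -> matches Alpha
  - task 9 (Audit): project_id=3 -> matches Delta
So 2 of 9 rows are dropped.

SQL:
SELECT a.name, b.name AS project
FROM tasks a
INNER JOIN projects b ON a.project_id = b.id

Result:
name     | project
---------+--------
Research | Phoenix
Optimize | Beta   
Plan     | Alpha  
Review   | Beta   
Setup    | Beta   
Refactor | Alpha  
Audit    | Delta  
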